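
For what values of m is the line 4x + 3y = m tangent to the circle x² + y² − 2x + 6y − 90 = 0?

m = −55 or m = 45

The line touches the circle iff its distance from (1, −3) is 10:
|4·1 + 3·(−3) − m| / √25 = 10
|m − (−5)| = 10·5, so m = 45 or m = −55.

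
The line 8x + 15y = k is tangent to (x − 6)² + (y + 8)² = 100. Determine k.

k = −242 or k = 98

For a tangent, require d(centre, line) = r = 10.
|8·6 + 15·(−8) − k| / √289 = 10
|k − (−72)| = 10·17, so k = 98 or k = −242.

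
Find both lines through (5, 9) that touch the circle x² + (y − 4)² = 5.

2x − y = 1 and x − 2y = −13

A line y − (9) = m(x − (5)) is tangent when its distance from (0, 4) is √5:
(−5m − (−5))² = 5(m² + 1)
2m² − 5m + 2 = 0, so m = 2 or m = 1/2.
With m = 2: 2x − y = 1. With m = 1/2: x − 2y = −13.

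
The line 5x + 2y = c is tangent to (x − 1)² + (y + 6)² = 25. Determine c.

c = −7 ± 5√29

The line touches the circle iff its distance from (1, −6) is 5:
|5·1 + 2·(−6) − c| / √29 = 5
|c − (−7)| = 5√29.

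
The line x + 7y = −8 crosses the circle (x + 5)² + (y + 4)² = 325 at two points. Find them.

Express y = (−8 − x)/7 and substitute into the circle:
50x² + 450x − 14300 = 0  ⟹  x² + 9x − 286 = 0
x = 13 or x = −22, giving (13, −3) and (−22, 2).

(−22, 2) and (13, −3)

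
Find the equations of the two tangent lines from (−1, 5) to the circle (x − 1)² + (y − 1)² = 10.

x + 3y = 14 and 3x − y = −8

A line y − (5) = m(x − (−1)) is tangent when its distance from (1, 1) is √10:
[m·(2) − (−4)]² = 10(m² + 1)
3m² − 8m − 3 = 0, so m = −1/3 or m = 3.
Through (−1, 5) these give x + 3y = 14 and 3x − y = −8.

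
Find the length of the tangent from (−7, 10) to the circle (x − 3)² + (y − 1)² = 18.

With centre O = (3, 1), |OP|² = 181 and r² = 18.
The tangent meets the radius at right angles, so tangent² = |PO|² − r² = 181 − 18 = 163.

√163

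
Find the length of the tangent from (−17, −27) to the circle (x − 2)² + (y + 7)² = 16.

√745

The centre is (2, −7) and r = 4. The square of the distance from P to the centre is 361 + 400 = 761.
Power of the point: PT² = |PO|² − r² = 745, so PT = √745.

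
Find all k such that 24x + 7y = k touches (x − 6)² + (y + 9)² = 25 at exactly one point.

k = −44 or k = 206

The line touches the circle iff its distance from (6, −9) is 5:
|24·6 + 7·(−9) − k| / √625 = 5
|k − (81)| = 5·25, so k = 206 or k = −44.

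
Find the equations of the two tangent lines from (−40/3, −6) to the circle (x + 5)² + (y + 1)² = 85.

A line y − (−6) = m(x − (−40/3)) is tangent when its distance from (−5, −1) is √85:
(25/3m − (5))² = 85(m² + 1)
14m² + 75m + 54 = 0, so m = −9/2 or m = −6/7.
With m = −9/2: 9x + 2y = −132. With m = −6/7: 6x + 7y = −122.

9x + 2y = −132 and 6x + 7y = −122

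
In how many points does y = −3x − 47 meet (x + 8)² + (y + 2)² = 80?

Substituting the line into the circle gives 10x² + 286x + 2009 = 0.
Δ = 81796 − 80360 = 1436.
Two real roots: the line is a secant.

2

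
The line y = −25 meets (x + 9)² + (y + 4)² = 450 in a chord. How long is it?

The distance from (−9, −4) to the line is 21, and r² = 450.
Half the chord is √(r² − d²) = √(9), so the full chord is 6.

6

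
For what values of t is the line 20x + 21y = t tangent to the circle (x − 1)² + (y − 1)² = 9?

t = −46 or t = 128

For a tangent, require d(centre, line) = r = 3.
|20·1 + 21·1 − t| / √841 = 3
|t − (41)| = 3·29, so t = 128 or t = −46.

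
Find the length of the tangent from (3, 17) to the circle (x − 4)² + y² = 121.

Centre (4, 0), r² = 121. |PO|² = (−1)² + (17)² = 290.
The tangent meets the radius at right angles, so tangent² = |PO|² − r² = 290 − 121 = 169.

13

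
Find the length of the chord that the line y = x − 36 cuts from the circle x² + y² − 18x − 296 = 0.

Substitute y = x − 36:
2x² − 90x + 1000 = 0  ⟹  x² − 45x + 500 = 0
x = 25 or x = 20, giving (25, −11) and (20, −16).
Chord length = distance between (25, −11) and (20, −16) = √50 = 5√2.

5√2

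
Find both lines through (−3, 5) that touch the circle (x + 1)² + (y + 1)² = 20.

Let a tangent through (−3, 5) have slope m. Its distance from (−1, −1) must equal 2√5:
[m·(2) − (−6)]² = 20(m² + 1)
2m² − 3m − 2 = 0, so m = −1/2 or m = 2.
With m = −1/2: x + 2y = 7. With m = 2: 2x − y = −11.

x + 2y = 7 and 2x − y = −11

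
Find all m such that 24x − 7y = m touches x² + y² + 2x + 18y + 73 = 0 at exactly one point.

For a tangent, require d(centre, line) = r = 3.
|24·(−1) − 7·(−9) − m| / √625 = 3
|m − (39)| = 3·25, so m = 114 or m = −36.

m = −36 or m = 114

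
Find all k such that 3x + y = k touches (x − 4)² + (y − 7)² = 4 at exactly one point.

For a tangent, require d(centre, line) = r = 2.
|3·4 + 1·7 − k| / √10 = 2
|k − (19)| = 2√10.

k = 19 ± 2√10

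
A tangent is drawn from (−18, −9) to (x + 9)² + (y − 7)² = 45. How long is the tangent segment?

With centre O = (−9, 7), |OP|² = 337 and r² = 45.
By the tangent–radius right angle, tangent length = √(|PO|² − r²) = √292 = 2√73.

2√73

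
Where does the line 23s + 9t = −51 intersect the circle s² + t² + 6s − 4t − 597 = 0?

(−12, 25) and (6, −21)

From the line, t = (−51 − 23s)/9. Substituting:
610s² + 3660s − 43920 = 0  ⟹  s² + 6s − 72 = 0
s = 6 or s = −12, giving (6, −21) and (−12, 25).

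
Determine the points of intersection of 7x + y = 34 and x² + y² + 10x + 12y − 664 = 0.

Express y = −7x + 34 and substitute into the circle:
50x² − 550x + 900 = 0  ⟹  x² − 11x + 18 = 0
x = 9 or x = 2, giving (9, −29) and (2, 20).

(2, 20) and (9, −29)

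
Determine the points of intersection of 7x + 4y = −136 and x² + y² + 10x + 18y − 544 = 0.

Substitute y = (−136 − 7x)/4:
65x² + 1560x = 0  ⟹  x² + 24x = 0
x = 0 or x = −24, giving (0, −34) and (−24, 8).

(−24, 8) and (0, −34)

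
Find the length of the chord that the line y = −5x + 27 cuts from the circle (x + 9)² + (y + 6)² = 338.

Express y = −5x + 27 and substitute into the circle:
26x² − 312x + 832 = 0  ⟹  x² − 12x + 32 = 0
x = 8 or x = 4, giving (8, −13) and (4, 7).
|(8, −13) − (4, 7)| = √((4)² + (−20)²) = 4√26.

4√26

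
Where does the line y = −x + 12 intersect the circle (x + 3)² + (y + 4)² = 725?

Express y = −x + 12 and substitute into the circle:
2x² − 26x − 460 = 0  ⟹  x² − 13x − 230 = 0
x = 23 or x = −10, giving (23, −11) and (−10, 22).

(−10, 22) and (23, −11)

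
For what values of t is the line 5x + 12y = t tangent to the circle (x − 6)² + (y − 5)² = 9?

t = 51 or t = 129

For a tangent, require d(centre, line) = r = 3.
|5·6 + 12·5 − t| / √169 = 3
|t − (90)| = 3·13, so t = 129 or t = 51.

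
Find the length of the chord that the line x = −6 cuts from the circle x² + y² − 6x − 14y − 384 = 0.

The distance from (3, 7) to the line is 9, and r² = 442.
Chord = 2√(r² − d²) = 2·√(361) = 38.

38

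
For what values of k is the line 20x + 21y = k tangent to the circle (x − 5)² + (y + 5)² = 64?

Tangency holds when the distance from the centre (5, −5) to the line equals the radius 8:
|20·5 + 21·(−5) − k| / √841 = 8
|k − (−5)| = 8·29, so k = 227 or k = −237.

k = −237 or k = 227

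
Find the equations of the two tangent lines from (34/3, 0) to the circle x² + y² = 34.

A line y − (0) = m(x − (34/3)) is tangent when its distance from (0, 0) is √34:
[m·(−34/3) − (0)]² = 34(m² + 1)
25m² − 9 = 0, so m = 3/5 or m = −3/5.
With m = 3/5: 3x − 5y = 34. With m = −3/5: 3x + 5y = 34.

3x − 5y = 34 and 3x + 5y = 34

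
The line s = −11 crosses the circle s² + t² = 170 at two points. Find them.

(−11, −7) and (−11, 7)

The line gives s = −11. Substituting into the circle:
t² − 49 = 0
t = 7 or t = −7, giving (−11, 7) and (−11, −7).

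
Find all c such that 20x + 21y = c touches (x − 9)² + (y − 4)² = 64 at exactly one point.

c = 32 or c = 496

The line touches the circle iff its distance from (9, 4) is 8:
|20·9 + 21·4 − c| / √841 = 8
|c − (264)| = 8·29, so c = 496 or c = 32.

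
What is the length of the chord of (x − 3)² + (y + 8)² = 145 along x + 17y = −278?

√290

Centre (3, −8), r² = 145. Perpendicular distance d from centre to line = |145| / √290 = 145/√290.
Chord = 2√(r² − d²) = 2·√(145/2) = √290.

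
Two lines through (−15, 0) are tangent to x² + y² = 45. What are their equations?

x − 2y = −15 and x + 2y = −15

A line y − (0) = m(x − (−15)) is tangent when its distance from (0, 0) is 3√5:
[m·(15) − (0)]² = 45(m² + 1)
4m² − 1 = 0, so m = 1/2 or m = −1/2.
Through (−15, 0) these give x − 2y = −15 and x + 2y = −15.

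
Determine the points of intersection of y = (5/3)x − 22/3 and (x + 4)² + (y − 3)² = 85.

(2, −4) and (5, 1)

Express y = (−22 + 5x)/3 and substitute into the circle:
34x² − 238x + 340 = 0  ⟹  x² − 7x + 10 = 0
x = 5 or x = 2, giving (5, 1) and (2, −4).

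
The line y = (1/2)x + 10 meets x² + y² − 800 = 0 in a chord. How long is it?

24√5

Express y = (20 + x)/2 and substitute into the circle:
5x² + 40x − 2800 = 0  ⟹  x² + 8x − 560 = 0
x = 20 or x = −28, giving (20, 20) and (−28, −4).
|(20, 20) − (−28, −4)| = √((48)² + (24)²) = 24√5.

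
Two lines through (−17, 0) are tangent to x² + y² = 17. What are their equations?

x − 4y = −17 and x + 4y = −17

Let a tangent through (−17, 0) have slope m. Its distance from (0, 0) must equal √17:
[m·(17) − (0)]² = 17(m² + 1)
16m² − 1 = 0, so m = 1/4 or m = −1/4.
Through (−17, 0) these give x − 4y = −17 and x + 4y = −17.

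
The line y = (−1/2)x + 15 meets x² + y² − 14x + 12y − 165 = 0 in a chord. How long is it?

Substitute y = (30 − x)/2:
5x² − 140x + 960 = 0  ⟹  x² − 28x + 192 = 0
x = 16 or x = 12, giving (16, 7) and (12, 9).
|(16, 7) − (12, 9)| = √((4)² + (−2)²) = 2√5.

2√5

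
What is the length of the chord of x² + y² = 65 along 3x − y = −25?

√10

From the line, y = 3x + 25. Substituting:
10x² + 150x + 560 = 0  ⟹  x² + 15x + 56 = 0
x = −7 or x = −8, giving (−7, 4) and (−8, 1).
Chord length = distance between (−7, 4) and (−8, 1) = √10 = √10.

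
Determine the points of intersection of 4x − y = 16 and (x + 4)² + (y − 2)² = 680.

Express y = 4x − 16 and substitute into the circle:
17x² − 136x − 340 = 0  ⟹  x² − 8x − 20 = 0
x = 10 or x = −2, giving (10, 24) and (−2, −24).

(−2, −24) and (10, 24)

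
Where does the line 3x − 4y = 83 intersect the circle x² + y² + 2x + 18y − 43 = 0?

(1, −20) and (9, −14)

Substitute y = (−83 + 3x)/4:
25x² − 250x + 225 = 0  ⟹  x² − 10x + 9 = 0
x = 9 or x = 1, giving (9, −14) and (1, −20).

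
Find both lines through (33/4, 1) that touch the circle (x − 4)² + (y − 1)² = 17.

Write the tangent as mx − y + (1 − m·(33/4)) = 0 and set its distance from the centre to √17:
(−17/4m − (0))² = 17(m² + 1)
m² − 16 = 0, so m = −4 or m = 4.
Through (33/4, 1) these give 4x + y = 34 and 4x − y = 32.

4x + y = 34 and 4x − y = 32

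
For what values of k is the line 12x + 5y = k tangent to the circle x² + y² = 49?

k = −91 or k = 91

For a tangent, require d(centre, line) = r = 7.
|12·0 + 5·0 − k| / √169 = 7
|k| = 7·13, so k = 91 or k = −91.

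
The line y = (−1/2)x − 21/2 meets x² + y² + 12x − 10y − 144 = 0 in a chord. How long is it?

Centre (−6, 5), r² = 205. Perpendicular distance d from centre to line = |25| / √5 = 25/√5.
Half the chord is √(r² − d²) = √(80), so the full chord is 8√5.

8√5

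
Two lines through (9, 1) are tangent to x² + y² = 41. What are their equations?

Let a tangent through (9, 1) have slope m. Its distance from (0, 0) must equal √41:
(−9m − (−1))² = 41(m² + 1)
20m² − 9m − 20 = 0, so m = −4/5 or m = 5/4.
With m = −4/5: 4x + 5y = 41. With m = 5/4: 5x − 4y = 41.

4x + 5y = 41 and 5x − 4y = 41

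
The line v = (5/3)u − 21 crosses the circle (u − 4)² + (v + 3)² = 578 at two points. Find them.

(−3, −26) and (21, 14)

Express v = (−63 + 5u)/3 and substitute into the circle:
34u² − 612u − 2142 = 0  ⟹  u² − 18u − 63 = 0
u = 21 or u = −3, giving (21, 14) and (−3, −26).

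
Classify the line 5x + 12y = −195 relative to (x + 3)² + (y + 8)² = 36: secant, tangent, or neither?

d² = (5·(−3) + 12·(−8) − (−195))²/169 = 7056/169; r² = 36.
Since d² > r², the line lies outside the circle.

neither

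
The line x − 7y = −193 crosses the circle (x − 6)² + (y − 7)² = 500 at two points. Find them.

Substitute y = (193 + x)/7:
50x² − 300x − 2000 = 0  ⟹  x² − 6x − 40 = 0
x = 10 or x = −4, giving (10, 29) and (−4, 27).

(−4, 27) and (10, 29)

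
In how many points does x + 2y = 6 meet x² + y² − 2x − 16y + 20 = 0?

Substituting the line into the circle gives 5x² + 12x − 76 = 0.
Discriminant = (12)² − 4·5·(−76) = 1664 > 0.
Two real roots: the line is a secant.

2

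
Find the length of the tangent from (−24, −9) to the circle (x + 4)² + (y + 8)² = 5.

6√11

The centre is (−4, −8) and r = √5. The square of the distance from P to the centre is 400 + 1 = 401.
Power of the point: PT² = |PO|² − r² = 396, so PT = 6√11.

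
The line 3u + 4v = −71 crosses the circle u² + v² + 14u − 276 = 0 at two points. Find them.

(−25, 1) and (−1, −17)

From the line, v = (−71 − 3u)/4. Substituting:
25u² + 650u + 625 = 0  ⟹  u² + 26u + 25 = 0
u = −1 or u = −25, giving (−1, −17) and (−25, 1).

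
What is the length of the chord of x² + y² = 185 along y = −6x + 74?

Centre (0, 0), r² = 185. Perpendicular distance d from centre to line = |−74| / √37 = 74/√37.
Half the chord is √(r² − d²) = √(37), so the full chord is 2√37.

2√37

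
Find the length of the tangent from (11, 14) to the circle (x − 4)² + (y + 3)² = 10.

Centre (4, −3), r² = 10. |PO|² = (7)² + (17)² = 338.
By the tangent–radius right angle, tangent length = √(|PO|² − r²) = √328 = 2√82.

2√82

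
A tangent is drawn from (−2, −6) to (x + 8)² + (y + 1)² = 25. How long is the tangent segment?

With centre O = (−8, −1), |OP|² = 61 and r² = 25.
Power of the point: PT² = |PO|² − r² = 36, so PT = 6.

6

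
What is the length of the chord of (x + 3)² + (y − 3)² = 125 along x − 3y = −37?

Centre (−3, 3), r² = 125. Perpendicular distance d from centre to line = |25| / √10 = 25/√10.
Half the chord is √(r² − d²) = √(125/2), so the full chord is 5√10.

5√10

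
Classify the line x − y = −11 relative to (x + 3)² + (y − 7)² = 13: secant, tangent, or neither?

Substituting the line into the circle gives 2x² + 14x + 12 = 0.
Δ = 196 − 96 = 100.
Two real roots: the line is a secant.

secant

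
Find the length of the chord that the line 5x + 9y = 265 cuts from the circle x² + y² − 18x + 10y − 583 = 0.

√106

Express y = (265 − 5x)/9 and substitute into the circle:
106x² − 4558x + 46852 = 0  ⟹  x² − 43x + 442 = 0
x = 26 or x = 17, giving (26, 15) and (17, 20).
|(26, 15) − (17, 20)| = √((9)² + (−5)²) = √106.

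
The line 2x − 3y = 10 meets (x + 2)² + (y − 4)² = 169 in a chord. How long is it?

Substitute y = (−10 + 2x)/3:
13x² − 52x − 1001 = 0  ⟹  x² − 4x − 77 = 0
x = 11 or x = −7, giving (11, 4) and (−7, −8).
Chord length = distance between (11, 4) and (−7, −8) = √468 = 6√13.

6√13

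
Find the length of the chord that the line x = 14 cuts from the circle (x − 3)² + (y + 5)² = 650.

The line gives x = 14. Substituting into the circle:
y² + 10y − 504 = 0
y = 18 or y = −28, giving (14, 18) and (14, −28).
|(14, 18) − (14, −28)| = √((0)² + (46)²) = 46.

46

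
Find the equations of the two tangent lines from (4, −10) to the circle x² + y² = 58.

Write the tangent as mx − y + (−10 − m·(4)) = 0 and set its distance from the centre to √58:
[m·(−4) − (10)]² = 58(m² + 1)
21m² − 40m − 21 = 0, so m = 7/3 or m = −3/7.
With m = 7/3: 7x − 3y = 58. With m = −3/7: 3x + 7y = −58.

7x − 3y = 58 and 3x + 7y = −58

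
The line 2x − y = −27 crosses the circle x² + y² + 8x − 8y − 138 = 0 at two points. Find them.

(−15, −3) and (−5, 17)

Express y = 2x + 27 and substitute into the circle:
5x² + 100x + 375 = 0  ⟹  x² + 20x + 75 = 0
x = −5 or x = −15, giving (−5, 17) and (−15, −3).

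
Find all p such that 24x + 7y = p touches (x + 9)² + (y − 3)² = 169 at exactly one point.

The line touches the circle iff its distance from (−9, 3) is 13:
|24·(−9) + 7·3 − p| / √625 = 13
|p − (−195)| = 13·25, so p = 130 or p = −520.

p = −520 or p = 130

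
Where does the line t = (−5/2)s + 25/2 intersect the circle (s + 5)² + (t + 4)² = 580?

Express t = (25 − 5s)/2 and substitute into the circle:
29s² − 290s − 1131 = 0  ⟹  s² − 10s − 39 = 0
s = 13 or s = −3, giving (13, −20) and (−3, 20).

(−3, 20) and (13, −20)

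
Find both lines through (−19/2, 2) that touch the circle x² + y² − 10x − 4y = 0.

A line y − (2) = m(x − (−19/2)) is tangent when its distance from (5, 2) is √29:
(29/2m − (0))² = 29(m² + 1)
25m² − 4 = 0, so m = −2/5 or m = 2/5.
Through (−19/2, 2) these give 2x + 5y = −9 and 2x − 5y = −29.

2x + 5y = −9 and 2x − 5y = −29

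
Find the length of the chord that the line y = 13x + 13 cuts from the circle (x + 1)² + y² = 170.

2√170

Express y = 13x + 13 and substitute into the circle:
170x² + 340x = 0  ⟹  x² + 2x = 0
x = 0 or x = −2, giving (0, 13) and (−2, −13).
|(0, 13) − (−2, −13)| = √((2)² + (26)²) = 2√170.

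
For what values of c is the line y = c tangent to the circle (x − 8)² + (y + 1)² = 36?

c = −7 or c = 5

Tangency holds when the distance from the centre (8, −1) to the line equals the radius 6:
|0·8 + 1·(−1) − c| / √1 = 6
|c − (−1)| = 6, so c = 5 or c = −7.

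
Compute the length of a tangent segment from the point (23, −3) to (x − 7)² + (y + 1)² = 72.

2√47

The centre is (7, −1) and r = 6√2. The square of the distance from P to the centre is 256 + 4 = 260.
Power of the point: PT² = |PO|² − r² = 188, so PT = 2√47.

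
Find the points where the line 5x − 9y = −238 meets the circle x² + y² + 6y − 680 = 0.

Express y = (238 + 5x)/9 and substitute into the circle:
106x² + 2650x + 14416 = 0  ⟹  x² + 25x + 136 = 0
x = −8 or x = −17, giving (−8, 22) and (−17, 17).

(−17, 17) and (−8, 22)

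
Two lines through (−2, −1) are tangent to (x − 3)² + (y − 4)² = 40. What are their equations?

Let a tangent through (−2, −1) have slope m. Its distance from (3, 4) must equal 2√10:
[m·(5) − (5)]² = 40(m² + 1)
3m² + 10m + 3 = 0, so m = −1/3 or m = −3.
Through (−2, −1) these give x + 3y = −5 and 3x + y = −7.

x + 3y = −5 and 3x + y = −7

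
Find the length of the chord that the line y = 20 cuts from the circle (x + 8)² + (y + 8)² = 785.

The distance from (−8, −8) to the line is 28, and r² = 785.
Half the chord is √(r² − d²) = √(1), so the full chord is 2.

2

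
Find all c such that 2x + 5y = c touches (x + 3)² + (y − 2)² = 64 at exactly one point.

c = 4 ± 8√29

The line touches the circle iff its distance from (−3, 2) is 8:
|2·(−3) + 5·2 − c| / √29 = 8
|c − (4)| = 8√29.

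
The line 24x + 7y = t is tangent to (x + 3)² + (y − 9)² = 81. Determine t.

For a tangent, require d(centre, line) = r = 9.
|24·(−3) + 7·9 − t| / √625 = 9
|t − (−9)| = 9·25, so t = 216 or t = −234.

t = −234 or t = 216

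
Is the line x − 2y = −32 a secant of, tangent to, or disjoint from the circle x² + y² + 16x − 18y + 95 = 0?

secant

Substituting the line into the circle gives 5x² + 92x + 252 = 0.
Discriminant = (92)² − 4·5·(252) = 3424 > 0.
Two real roots: the line is a secant.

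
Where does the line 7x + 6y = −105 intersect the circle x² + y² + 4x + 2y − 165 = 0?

From the line, y = (−105 − 7x)/6. Substituting:
85x² + 1530x + 3825 = 0  ⟹  x² + 18x + 45 = 0
x = −3 or x = −15, giving (−3, −14) and (−15, 0).

(−15, 0) and (−3, −14)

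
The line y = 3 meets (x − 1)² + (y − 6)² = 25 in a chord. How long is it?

8

Express y = 3 and substitute into the circle:
x² − 2x − 15 = 0
x = 5 or x = −3, giving (5, 3) and (−3, 3).
|(5, 3) − (−3, 3)| = √((8)² + (0)²) = 8.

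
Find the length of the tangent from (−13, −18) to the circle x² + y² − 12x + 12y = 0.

√433

Centre (6, −6), r² = 72. |PO|² = (−19)² + (−12)² = 505.
By the tangent–radius right angle, tangent length = √(|PO|² − r²) = √433.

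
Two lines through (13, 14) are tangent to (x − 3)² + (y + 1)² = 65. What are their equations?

8x − y = 90 and 4x − 7y = −46

Let a tangent through (13, 14) have slope m. Its distance from (3, −1) must equal √65:
(−10m − (−15))² = 65(m² + 1)
7m² − 60m + 32 = 0, so m = 8 or m = 4/7.
Through (13, 14) these give 8x − y = 90 and 4x − 7y = −46.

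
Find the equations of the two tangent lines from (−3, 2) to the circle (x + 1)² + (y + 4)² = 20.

x + 2y = 1 and 2x − y = −8

Write the tangent as mx − y + (2 − m·(−3)) = 0 and set its distance from the centre to 2√5:
(2m − (−6))² = 20(m² + 1)
2m² − 3m − 2 = 0, so m = −1/2 or m = 2.
With m = −1/2: x + 2y = 1. With m = 2: 2x − y = −8.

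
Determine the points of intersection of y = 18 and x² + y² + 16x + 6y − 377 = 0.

(−11, 18) and (−5, 18)

Express y = 18 and substitute into the circle:
x² + 16x + 55 = 0
x = −5 or x = −11, giving (−5, 18) and (−11, 18).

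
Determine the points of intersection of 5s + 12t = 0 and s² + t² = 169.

(−12, 5) and (12, −5)

From the line, t = (−5s)/12. Substituting:
169s² − 24336 = 0  ⟹  s² − 144 = 0
s = 12 or s = −12, giving (12, −5) and (−12, 5).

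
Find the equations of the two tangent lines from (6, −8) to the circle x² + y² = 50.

Write the tangent as mx − y + (−8 − m·(6)) = 0 and set its distance from the centre to 5√2:
(−6m − (8))² = 50(m² + 1)
7m² − 48m − 7 = 0, so m = 7 or m = −1/7.
Through (6, −8) these give 7x − y = 50 and x + 7y = −50.

7x − y = 50 and x + 7y = −50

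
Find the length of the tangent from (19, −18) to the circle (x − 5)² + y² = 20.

The centre is (5, 0) and r = 2√5. The square of the distance from P to the centre is 196 + 324 = 520.
By the tangent–radius right angle, tangent length = √(|PO|² − r²) = √500 = 10√5.

10√5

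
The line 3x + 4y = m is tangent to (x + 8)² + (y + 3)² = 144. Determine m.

m = −96 or m = 24

The line touches the circle iff its distance from (−8, −3) is 12:
|3·(−8) + 4·(−3) − m| / √25 = 12
|m − (−36)| = 12·5, so m = 24 or m = −96.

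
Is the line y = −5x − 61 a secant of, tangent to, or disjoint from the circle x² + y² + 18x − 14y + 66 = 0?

Substituting the line into the circle gives 26x² + 698x + 4641 = 0.
Discriminant = (698)² − 4·26·(4641) = 4540 > 0.
Two real roots: the line is a secant.

secant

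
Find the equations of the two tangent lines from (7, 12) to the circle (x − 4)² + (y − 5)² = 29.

Let a tangent through (7, 12) have slope m. Its distance from (4, 5) must equal √29:
(−3m − (−7))² = 29(m² + 1)
10m² + 21m − 10 = 0, so m = 2/5 or m = −5/2.
Through (7, 12) these give 2x − 5y = −46 and 5x + 2y = 59.

2x − 5y = −46 and 5x + 2y = 59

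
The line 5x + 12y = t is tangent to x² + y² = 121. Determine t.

For a tangent, require d(centre, line) = r = 11.
|5·0 + 12·0 − t| / √169 = 11
|t| = 11·13, so t = 143 or t = −143.

t = −143 or t = 143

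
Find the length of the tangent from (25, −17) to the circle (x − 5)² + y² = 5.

6√19

With centre O = (5, 0), |OP|² = 689 and r² = 5.
The tangent meets the radius at right angles, so tangent² = |PO|² − r² = 689 − 5 = 684.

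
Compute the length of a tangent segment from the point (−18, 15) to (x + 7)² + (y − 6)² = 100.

The centre is (−7, 6) and r = 10. The square of the distance from P to the centre is 121 + 81 = 202.
Power of the point: PT² = |PO|² − r² = 102, so PT = √102.

√102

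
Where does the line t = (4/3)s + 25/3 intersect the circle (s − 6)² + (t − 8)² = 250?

From the line, t = (25 + 4s)/3. Substituting:
25s² − 100s − 1925 = 0  ⟹  s² − 4s − 77 = 0
s = 11 or s = −7, giving (11, 23) and (−7, −1).

(−7, −1) and (11, 23)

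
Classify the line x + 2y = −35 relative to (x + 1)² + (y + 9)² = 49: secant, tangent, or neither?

neither

Centre (−1, −9), r² = 49. Distance² from centre to line = (16)²/5 = 256/5.
Since d² > r², the line lies outside the circle.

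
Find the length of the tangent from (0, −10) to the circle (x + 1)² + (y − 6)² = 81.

4√11

Centre (−1, 6), r² = 81. |PO|² = (1)² + (−16)² = 257.
The tangent meets the radius at right angles, so tangent² = |PO|² − r² = 257 − 81 = 176.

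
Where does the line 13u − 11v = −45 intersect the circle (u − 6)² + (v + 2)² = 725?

(−17, −16) and (16, 23)

From the line, v = (45 + 13u)/11. Substituting:
290u² + 290u − 78880 = 0  ⟹  u² + u − 272 = 0
u = 16 or u = −17, giving (16, 23) and (−17, −16).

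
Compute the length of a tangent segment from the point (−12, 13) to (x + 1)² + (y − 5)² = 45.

With centre O = (−1, 5), |OP|² = 185 and r² = 45.
Power of the point: PT² = |PO|² − r² = 140, so PT = 2√35.

2√35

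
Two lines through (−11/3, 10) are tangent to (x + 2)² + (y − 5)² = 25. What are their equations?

Let a tangent through (−11/3, 10) have slope m. Its distance from (−2, 5) must equal 5:
[m·(5/3) − (−5)]² = 25(m² + 1)
4m² − 3m = 0, so m = 3/4 or m = 0.
With m = 3/4: 3x − 4y = −51. With m = 0: y = 10.

3x − 4y = −51 and y = 10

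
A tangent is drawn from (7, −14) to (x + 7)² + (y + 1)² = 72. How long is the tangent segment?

With centre O = (−7, −1), |OP|² = 365 and r² = 72.
By the tangent–radius right angle, tangent length = √(|PO|² − r²) = √293.

√293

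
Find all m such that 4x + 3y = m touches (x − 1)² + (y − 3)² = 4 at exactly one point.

m = 3 or m = 23

For a tangent, require d(centre, line) = r = 2.
|4·1 + 3·3 − m| / √25 = 2
|m − (13)| = 2·5, so m = 23 or m = 3.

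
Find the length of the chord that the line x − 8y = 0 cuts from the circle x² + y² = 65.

Centre (0, 0), r² = 65. Perpendicular distance d from centre to line = |0| / √65 = 0/√65.
Chord = 2√(r² − d²) = 2·√(65) = 2√65.

2√65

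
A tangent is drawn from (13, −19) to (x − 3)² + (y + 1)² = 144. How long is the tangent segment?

2√70

With centre O = (3, −1), |OP|² = 424 and r² = 144.
By the tangent–radius right angle, tangent length = √(|PO|² − r²) = √280 = 2√70.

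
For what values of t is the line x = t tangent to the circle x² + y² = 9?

t = −3 or t = 3

Tangency holds when the distance from the centre (0, 0) to the line equals the radius 3:
|1·0 + 0·0 − t| / √1 = 3
|t| = 3, so t = 3 or t = −3.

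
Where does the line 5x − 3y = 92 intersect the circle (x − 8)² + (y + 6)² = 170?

Substitute y = (−92 + 5x)/3:
34x² − 884x + 4522 = 0  ⟹  x² − 26x + 133 = 0
x = 19 or x = 7, giving (19, 1) and (7, −19).

(7, −19) and (19, 1)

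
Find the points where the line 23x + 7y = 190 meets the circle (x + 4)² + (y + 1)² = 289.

Substitute y = (190 − 23x)/7:
578x² − 8670x + 25432 = 0  ⟹  x² − 15x + 44 = 0
x = 11 or x = 4, giving (11, −9) and (4, 14).

(4, 14) and (11, −9)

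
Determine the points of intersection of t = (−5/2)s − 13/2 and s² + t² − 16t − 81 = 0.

(−9, 16) and (−1, −4)

Substitute t = (−13 − 5s)/2:
29s² + 290s + 261 = 0  ⟹  s² + 10s + 9 = 0
s = −1 or s = −9, giving (−1, −4) and (−9, 16).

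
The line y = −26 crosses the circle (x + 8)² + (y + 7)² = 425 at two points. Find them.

(−16, −26) and (0, −26)

From the line, y = −26. Substituting:
x² + 16x = 0
x = 0 or x = −16, giving (0, −26) and (−16, −26).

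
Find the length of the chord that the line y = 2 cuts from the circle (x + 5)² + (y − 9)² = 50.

Express y = 2 and substitute into the circle:
x² + 10x + 24 = 0
x = −4 or x = −6, giving (−4, 2) and (−6, 2).
Chord length = distance between (−4, 2) and (−6, 2) = √4 = 2.

2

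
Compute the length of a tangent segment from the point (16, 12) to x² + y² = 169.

√231

The centre is (0, 0) and r = 13. The square of the distance from P to the centre is 256 + 144 = 400.
The tangent meets the radius at right angles, so tangent² = |PO|² − r² = 400 − 169 = 231.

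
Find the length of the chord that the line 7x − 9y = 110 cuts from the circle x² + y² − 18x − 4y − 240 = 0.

3√130

Centre (9, 2), r² = 325. Perpendicular distance d from centre to line = |−65| / √130 = 65/√130.
Chord = 2√(r² − d²) = 2·√(585/2) = 3√130.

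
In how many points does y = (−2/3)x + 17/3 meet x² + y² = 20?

Centre (0, 0), r² = 20. Distance² from centre to line = (−17)²/13 = 289/13.
Since d² > r², the line lies outside the circle.

0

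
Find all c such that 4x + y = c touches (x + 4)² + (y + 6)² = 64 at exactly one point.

For a tangent, require d(centre, line) = r = 8.
|4·(−4) + 1·(−6) − c| / √17 = 8
|c − (−22)| = 8√17.

c = −22 ± 8√17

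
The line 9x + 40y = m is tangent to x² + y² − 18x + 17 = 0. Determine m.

The line touches the circle iff its distance from (9, 0) is 8:
|9·9 + 40·0 − m| / √1681 = 8
|m − (81)| = 8·41, so m = 409 or m = −247.

m = −247 or m = 409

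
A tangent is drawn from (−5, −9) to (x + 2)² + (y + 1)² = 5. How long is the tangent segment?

With centre O = (−2, −1), |OP|² = 73 and r² = 5.
By the tangent–radius right angle, tangent length = √(|PO|² − r²) = √68 = 2√17.

2√17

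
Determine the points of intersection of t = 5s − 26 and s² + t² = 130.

From the line, t = 5s − 26. Substituting:
26s² − 260s + 546 = 0  ⟹  s² − 10s + 21 = 0
s = 7 or s = 3, giving (7, 9) and (3, −11).

(3, −11) and (7, 9)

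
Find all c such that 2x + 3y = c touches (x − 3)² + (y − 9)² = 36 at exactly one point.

c = 33 ± 6√13

For a tangent, require d(centre, line) = r = 6.
|2·3 + 3·9 − c| / √13 = 6
|c − (33)| = 6√13.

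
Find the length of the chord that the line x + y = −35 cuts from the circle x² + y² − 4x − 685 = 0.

Express y = −x − 35 and substitute into the circle:
2x² + 66x + 540 = 0  ⟹  x² + 33x + 270 = 0
x = −15 or x = −18, giving (−15, −20) and (−18, −17).
Chord length = distance between (−15, −20) and (−18, −17) = √18 = 3√2.

3√2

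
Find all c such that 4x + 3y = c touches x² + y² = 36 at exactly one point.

For a tangent, require d(centre, line) = r = 6.
|4·0 + 3·0 − c| / √25 = 6
|c| = 6·5, so c = 30 or c = −30.

c = −30 or c = 30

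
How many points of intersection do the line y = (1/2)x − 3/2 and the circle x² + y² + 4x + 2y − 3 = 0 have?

d² = (1·(−2) − 2·(−1) − (3))²/5 = 9/5; r² = 8.
Since d² < r², the line cuts the circle twice.

2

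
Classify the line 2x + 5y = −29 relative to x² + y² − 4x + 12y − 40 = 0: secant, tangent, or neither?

Substituting the line into the circle gives 29x² − 104x − 1899 = 0.
Δ = 10816 − (−220284) = 231100.
Two real roots: the line is a secant.

secant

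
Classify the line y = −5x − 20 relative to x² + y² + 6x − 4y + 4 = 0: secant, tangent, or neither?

Centre (−3, 2), r² = 9. Distance² from centre to line = (7)²/26 = 49/26.
Since d² < r², the line cuts the circle twice.

secant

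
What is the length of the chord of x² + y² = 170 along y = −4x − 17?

Substitute y = −4x − 17:
17x² + 136x + 119 = 0  ⟹  x² + 8x + 7 = 0
x = −1 or x = −7, giving (−1, −13) and (−7, 11).
Chord length = distance between (−1, −13) and (−7, 11) = √612 = 6√17.

6√17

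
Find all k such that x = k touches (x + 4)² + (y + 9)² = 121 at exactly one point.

k = −15 or k = 7

The line touches the circle iff its distance from (−4, −9) is 11:
|1·(−4) + 0·(−9) − k| / √1 = 11
|k − (−4)| = 11, so k = 7 or k = −15.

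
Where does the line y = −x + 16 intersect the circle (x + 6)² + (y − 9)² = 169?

Substitute y = −x + 16:
2x² − 2x − 84 = 0  ⟹  x² − x − 42 = 0
x = 7 or x = −6, giving (7, 9) and (−6, 22).

(−6, 22) and (7, 9)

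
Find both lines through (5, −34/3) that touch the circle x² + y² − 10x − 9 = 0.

5x + 3y = −9 and 5x − 3y = 59

A line y − (−34/3) = m(x − (5)) is tangent when its distance from (5, 0) is √34:
[m·(0) − (34/3)]² = 34(m² + 1)
9m² − 25 = 0, so m = −5/3 or m = 5/3.
With m = −5/3: 5x + 3y = −9. With m = 5/3: 5x − 3y = 59.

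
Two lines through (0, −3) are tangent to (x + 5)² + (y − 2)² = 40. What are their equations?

Write the tangent as mx − y + (−3 − m·(0)) = 0 and set its distance from the centre to 2√10:
[m·(−5) − (5)]² = 40(m² + 1)
3m² − 10m + 3 = 0, so m = 3 or m = 1/3.
With m = 3: 3x − y = 3. With m = 1/3: x − 3y = 9.

3x − y = 3 and x − 3y = 9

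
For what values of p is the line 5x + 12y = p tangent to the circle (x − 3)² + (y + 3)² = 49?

p = −112 or p = 70

For a tangent, require d(centre, line) = r = 7.
|5·3 + 12·(−3) − p| / √169 = 7
|p − (−21)| = 7·13, so p = 70 or p = −112.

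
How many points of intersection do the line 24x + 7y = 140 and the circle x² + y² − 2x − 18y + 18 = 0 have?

Substituting the line into the circle gives 625x² − 3794x + 2842 = 0.
Discriminant = (−3794)² − 4·625·(2842) = 7289436 > 0.
Two real roots: the line is a secant.

2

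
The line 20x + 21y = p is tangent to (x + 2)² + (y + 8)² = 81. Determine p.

p = −469 or p = 53

The line touches the circle iff its distance from (−2, −8) is 9:
|20·(−2) + 21·(−8) − p| / √841 = 9
|p − (−208)| = 9·29, so p = 53 or p = −469.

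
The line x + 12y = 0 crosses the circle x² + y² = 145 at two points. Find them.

Express y = (−x)/12 and substitute into the circle:
145x² − 20880 = 0  ⟹  x² − 144 = 0
x = 12 or x = −12, giving (12, −1) and (−12, 1).

(−12, 1) and (12, −1)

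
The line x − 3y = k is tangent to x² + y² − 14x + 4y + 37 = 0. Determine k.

For a tangent, require d(centre, line) = r = 4.
|1·7 − 3·(−2) − k| / √10 = 4
|k − (13)| = 4√10.

k = 13 ± 4√10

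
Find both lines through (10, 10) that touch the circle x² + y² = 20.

Let a tangent through (10, 10) have slope m. Its distance from (0, 0) must equal 2√5:
(−10m − (−10))² = 20(m² + 1)
2m² − 5m + 2 = 0, so m = 2 or m = 1/2.
With m = 2: 2x − y = 10. With m = 1/2: x − 2y = −10.

2x − y = 10 and x − 2y = −10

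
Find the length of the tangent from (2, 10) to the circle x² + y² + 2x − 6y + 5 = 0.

√53

Centre (−1, 3), r² = 5. |PO|² = (3)² + (7)² = 58.
Power of the point: PT² = |PO|² − r² = 53, so PT = √53.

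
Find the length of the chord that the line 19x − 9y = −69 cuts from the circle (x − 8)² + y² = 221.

√442

Centre (8, 0), r² = 221. Perpendicular distance d from centre to line = |221| / √442 = 221/√442.
Chord = 2√(r² − d²) = 2·√(221/2) = √442.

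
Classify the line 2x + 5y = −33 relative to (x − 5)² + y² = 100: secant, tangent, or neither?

secant

Substituting the line into the circle gives 29x² − 118x − 786 = 0.
Δ = 13924 − (−91176) = 105100.
Two real roots: the line is a secant.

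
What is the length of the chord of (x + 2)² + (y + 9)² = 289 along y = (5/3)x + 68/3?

Express y = (68 + 5x)/3 and substitute into the circle:
34x² + 986x + 6460 = 0  ⟹  x² + 29x + 190 = 0
x = −10 or x = −19, giving (−10, 6) and (−19, −9).
Chord length = distance between (−10, 6) and (−19, −9) = √306 = 3√34.

3√34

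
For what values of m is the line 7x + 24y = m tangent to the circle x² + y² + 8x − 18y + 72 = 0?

m = 63 or m = 313

Tangency holds when the distance from the centre (−4, 9) to the line equals the radius 5:
|7·(−4) + 24·9 − m| / √625 = 5
|m − (188)| = 5·25, so m = 313 or m = 63.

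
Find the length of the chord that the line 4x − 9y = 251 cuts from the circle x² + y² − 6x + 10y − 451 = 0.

2√97

The distance from (3, −5) to the line is 194/√97, and r² = 485.
Half the chord is √(r² − d²) = √(97), so the full chord is 2√97.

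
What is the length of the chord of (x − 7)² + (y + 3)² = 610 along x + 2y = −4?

22√5

Substitute y = (−4 − x)/2:
5x² − 60x − 2240 = 0  ⟹  x² − 12x − 448 = 0
x = 28 or x = −16, giving (28, −16) and (−16, 6).
|(28, −16) − (−16, 6)| = √((44)² + (−22)²) = 22√5.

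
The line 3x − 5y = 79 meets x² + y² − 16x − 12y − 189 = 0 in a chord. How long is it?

3√34

Express y = (−79 + 3x)/5 and substitute into the circle:
34x² − 1054x + 6256 = 0  ⟹  x² − 31x + 184 = 0
x = 23 or x = 8, giving (23, −2) and (8, −11).
Chord length = distance between (23, −2) and (8, −11) = √306 = 3√34.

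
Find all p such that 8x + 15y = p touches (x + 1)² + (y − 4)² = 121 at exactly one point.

The line touches the circle iff its distance from (−1, 4) is 11:
|8·(−1) + 15·4 − p| / √289 = 11
|p − (52)| = 11·17, so p = 239 or p = −135.

p = −135 or p = 239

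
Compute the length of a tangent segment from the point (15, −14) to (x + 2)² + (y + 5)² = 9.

19

Centre (−2, −5), r² = 9. |PO|² = (17)² + (−9)² = 370.
Power of the point: PT² = |PO|² − r² = 361, so PT = 19.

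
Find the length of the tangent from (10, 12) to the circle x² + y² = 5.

The centre is (0, 0) and r = √5. The square of the distance from P to the centre is 100 + 144 = 244.
The tangent meets the radius at right angles, so tangent² = |PO|² − r² = 244 − 5 = 239.

√239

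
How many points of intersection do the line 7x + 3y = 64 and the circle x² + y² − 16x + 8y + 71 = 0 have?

Centre (8, −4), r² = 9. Distance² from centre to line = (−20)²/58 = 200/29.
Since d² < r², the line cuts the circle twice.

2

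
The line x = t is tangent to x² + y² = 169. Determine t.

The line touches the circle iff its distance from (0, 0) is 13:
|1·0 + 0·0 − t| / √1 = 13
|t| = 13, so t = 13 or t = −13.

t = −13 or t = 13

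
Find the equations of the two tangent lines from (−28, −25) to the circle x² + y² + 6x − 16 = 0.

4x − 3y = −37 and 3x − 4y = 16

Write the tangent as mx − y + (−25 − m·(−28)) = 0 and set its distance from the centre to 5:
[m·(25) − (25)]² = 25(m² + 1)
12m² − 25m + 12 = 0, so m = 4/3 or m = 3/4.
Through (−28, −25) these give 4x − 3y = −37 and 3x − 4y = 16.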